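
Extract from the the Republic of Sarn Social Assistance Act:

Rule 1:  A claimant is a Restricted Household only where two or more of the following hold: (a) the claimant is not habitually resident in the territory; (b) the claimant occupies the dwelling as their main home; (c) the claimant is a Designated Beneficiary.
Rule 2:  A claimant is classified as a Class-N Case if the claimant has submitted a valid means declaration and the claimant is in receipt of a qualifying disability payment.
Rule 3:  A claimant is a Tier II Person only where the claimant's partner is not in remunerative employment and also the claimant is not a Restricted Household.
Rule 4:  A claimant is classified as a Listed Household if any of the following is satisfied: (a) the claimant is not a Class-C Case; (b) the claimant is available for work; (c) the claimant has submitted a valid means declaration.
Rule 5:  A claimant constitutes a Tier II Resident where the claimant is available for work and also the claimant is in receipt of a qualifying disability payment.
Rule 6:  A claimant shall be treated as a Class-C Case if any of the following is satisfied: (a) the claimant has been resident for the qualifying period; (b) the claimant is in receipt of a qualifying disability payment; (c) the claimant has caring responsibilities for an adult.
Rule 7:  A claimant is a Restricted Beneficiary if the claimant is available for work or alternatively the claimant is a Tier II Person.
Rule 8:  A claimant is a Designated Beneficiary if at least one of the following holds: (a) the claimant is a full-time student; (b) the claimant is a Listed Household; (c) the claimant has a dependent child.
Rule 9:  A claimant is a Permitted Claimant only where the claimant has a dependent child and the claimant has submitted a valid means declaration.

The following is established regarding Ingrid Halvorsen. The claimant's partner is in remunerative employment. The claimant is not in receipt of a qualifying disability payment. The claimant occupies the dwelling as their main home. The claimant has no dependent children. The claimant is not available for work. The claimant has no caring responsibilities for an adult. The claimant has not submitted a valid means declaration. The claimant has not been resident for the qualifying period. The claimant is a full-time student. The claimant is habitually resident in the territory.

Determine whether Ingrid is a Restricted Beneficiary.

No

rule 6 — Class-C Case: [the claimant has been resident for the qualifying period? no] OR [the claimant is in receipt of a qualifying disability payment? no] OR [the claimant has caring responsibilities for an adult? no] → not satisfied.
rule 4 — Listed Household: [not a Class-C Case (rule 6)? yes] OR [the claimant is available for work? no] OR [the claimant has submitted a valid means declaration? no] → satisfied.
rule 8 — Designated Beneficiary: [the claimant is a full-time student? yes] OR [Listed Household (rule 4)? yes] OR [the claimant has a dependent child? no] → satisfied.
rule 1 — Restricted Household: the claimant is not habitually resident in the territory? no; the claimant occupies the dwelling as their main home? yes; Designated Beneficiary (rule 8)? yes — 2 of 3 hold (need ≥2) → satisfied.
rule 3 — Tier II Person: [the claimant's partner is not in remunerative employment? no] AND [not a Restricted Household (rule 1)? no] → not satisfied.
rule 7 — Restricted Beneficiary: [the claimant is available for work? no] OR [Tier II Person (rule 3)? no] → not satisfied.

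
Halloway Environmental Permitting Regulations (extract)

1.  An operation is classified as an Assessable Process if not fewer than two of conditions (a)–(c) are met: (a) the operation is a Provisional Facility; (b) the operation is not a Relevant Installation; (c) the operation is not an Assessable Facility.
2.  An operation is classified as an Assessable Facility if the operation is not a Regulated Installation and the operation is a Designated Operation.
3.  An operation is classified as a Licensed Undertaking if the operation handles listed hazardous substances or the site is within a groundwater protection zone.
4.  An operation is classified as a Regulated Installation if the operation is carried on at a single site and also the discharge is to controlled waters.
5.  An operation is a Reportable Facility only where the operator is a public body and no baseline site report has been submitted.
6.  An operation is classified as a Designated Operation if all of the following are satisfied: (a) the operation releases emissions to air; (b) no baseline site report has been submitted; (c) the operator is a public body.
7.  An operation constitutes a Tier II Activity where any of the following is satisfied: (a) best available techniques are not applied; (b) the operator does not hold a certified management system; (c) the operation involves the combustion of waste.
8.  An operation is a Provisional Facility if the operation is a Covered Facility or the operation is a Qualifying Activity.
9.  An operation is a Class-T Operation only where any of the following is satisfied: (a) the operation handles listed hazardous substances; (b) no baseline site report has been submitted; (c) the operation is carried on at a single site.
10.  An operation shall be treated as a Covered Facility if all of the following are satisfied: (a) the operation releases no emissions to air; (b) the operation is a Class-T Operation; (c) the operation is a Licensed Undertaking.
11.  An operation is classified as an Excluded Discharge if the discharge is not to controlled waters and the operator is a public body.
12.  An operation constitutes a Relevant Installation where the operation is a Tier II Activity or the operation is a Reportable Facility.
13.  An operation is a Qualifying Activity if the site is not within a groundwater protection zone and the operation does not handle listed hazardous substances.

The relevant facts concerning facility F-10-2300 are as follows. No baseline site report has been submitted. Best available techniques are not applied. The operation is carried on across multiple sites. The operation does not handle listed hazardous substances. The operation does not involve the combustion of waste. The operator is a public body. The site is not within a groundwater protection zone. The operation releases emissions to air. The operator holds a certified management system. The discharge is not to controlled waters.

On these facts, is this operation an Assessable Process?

paragraph 9 — Class-T Operation: [the operation handles listed hazardous substances? no] OR [no baseline site report has been submitted? yes] OR [the operation is carried on at a single site? no] → satisfied.
paragraph 3 — Licensed Undertaking: [the operation handles listed hazardous substances? no] OR [the site is within a groundwater protection zone? no] → not satisfied.
paragraph 10 — Covered Facility: [the operation releases no emissions to air? no] AND [Class-T Operation (paragraph 9)? yes] AND [Licensed Undertaking (paragraph 3)? no] → not satisfied.
paragraph 13 — Qualifying Activity: [the site is not within a groundwater protection zone? yes] AND [the operation does not handle listed hazardous substances? yes] → satisfied.
paragraph 8 — Provisional Facility: [Covered Facility (paragraph 10)? no] OR [Qualifying Activity (paragraph 13)? yes] → satisfied.
paragraph 7 — Tier II Activity: [best available techniques are not applied? yes] OR [the operator does not hold a certified management system? no] OR [the operation involves the combustion of waste? no] → satisfied.
paragraph 5 — Reportable Facility: [the operator is a public body? yes] AND [no baseline site report has been submitted? yes] → satisfied.
paragraph 12 — Relevant Installation: [Tier II Activity (paragraph 7)? yes] OR [Reportable Facility (paragraph 5)? yes] → satisfied.
paragraph 4 — Regulated Installation: [the operation is carried on at a single site? no] AND [the discharge is to controlled waters? no] → not satisfied.
paragraph 6 — Designated Operation: [the operation releases emissions to air? yes] AND [no baseline site report has been submitted? yes] AND [the operator is a public body? yes] → satisfied.
paragraph 2 — Assessable Facility: [not a Regulated Installation (paragraph 4)? yes] AND [Designated Operation (paragraph 6)? yes] → satisfied.
paragraph 1 — Assessable Process: Provisional Facility (paragraph 8)? yes; not a Relevant Installation (paragraph 12)? no; not an Assessable Facility (paragraph 2)? no — 1 of 3 hold (need ≥2) → not satisfied.

No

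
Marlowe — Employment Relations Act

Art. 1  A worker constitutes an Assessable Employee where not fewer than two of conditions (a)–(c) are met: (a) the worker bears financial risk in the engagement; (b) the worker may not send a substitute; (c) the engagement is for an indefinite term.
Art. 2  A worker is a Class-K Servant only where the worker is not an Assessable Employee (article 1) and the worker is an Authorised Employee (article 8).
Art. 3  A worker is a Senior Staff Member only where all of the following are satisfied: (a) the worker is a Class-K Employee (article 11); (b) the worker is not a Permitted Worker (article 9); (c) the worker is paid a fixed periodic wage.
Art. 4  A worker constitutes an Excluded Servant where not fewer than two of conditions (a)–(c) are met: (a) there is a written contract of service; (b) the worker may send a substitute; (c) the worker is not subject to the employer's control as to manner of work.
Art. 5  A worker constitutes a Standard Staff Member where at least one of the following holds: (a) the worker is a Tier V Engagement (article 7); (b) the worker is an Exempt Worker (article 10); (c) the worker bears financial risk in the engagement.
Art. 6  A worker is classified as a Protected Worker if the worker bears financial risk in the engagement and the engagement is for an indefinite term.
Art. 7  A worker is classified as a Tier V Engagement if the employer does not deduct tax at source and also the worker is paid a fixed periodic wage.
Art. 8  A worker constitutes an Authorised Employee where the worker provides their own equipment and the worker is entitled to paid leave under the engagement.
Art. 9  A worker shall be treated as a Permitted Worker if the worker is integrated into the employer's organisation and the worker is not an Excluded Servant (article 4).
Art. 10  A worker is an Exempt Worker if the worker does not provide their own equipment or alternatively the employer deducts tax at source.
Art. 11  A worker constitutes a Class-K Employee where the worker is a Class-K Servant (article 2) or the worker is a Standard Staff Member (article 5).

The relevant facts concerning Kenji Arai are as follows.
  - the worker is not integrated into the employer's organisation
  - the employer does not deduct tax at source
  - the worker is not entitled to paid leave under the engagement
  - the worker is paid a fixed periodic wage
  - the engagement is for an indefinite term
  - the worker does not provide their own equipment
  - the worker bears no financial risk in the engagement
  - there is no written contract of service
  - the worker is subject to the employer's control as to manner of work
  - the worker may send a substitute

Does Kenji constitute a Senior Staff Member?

Under article 1: the worker bears financial risk in the engagement? no; the worker may not send a substitute? no; the engagement is for an indefinite term? yes — 1 of 3 hold (need ≥2) → not satisfied.
Under article 8: the worker provides their own equipment? no; and the worker is entitled to paid leave under the engagement? no. So the worker is not an Authorised Employee.
Under article 2: not an Assessable Employee (article 1)? yes; and Authorised Employee (article 8)? no. So the worker is not a Class-K Servant.
Under article 7: the employer does not deduct tax at source? yes; and the worker is paid a fixed periodic wage? yes. So the worker is a Tier V Engagement.
Under article 10: the worker does not provide their own equipment? yes; or the employer deducts tax at source? no. So the worker is an Exempt Worker.
Under article 5: Tier V Engagement (article 7)? yes; or Exempt Worker (article 10)? yes; or the worker bears financial risk in the engagement? no. So the worker is a Standard Staff Member.
Under article 11: Class-K Servant (article 2)? no; or Standard Staff Member (article 5)? yes. So the worker is a Class-K Employee.
Under article 4: there is a written contract of service? no; the worker may send a substitute? yes; the worker is not subject to the employer's control as to manner of work? no — 1 of 3 hold (need ≥2) → not satisfied.
Under article 9: the worker is integrated into the employer's organisation? no; and not an Excluded Servant (article 4)? yes. So the worker is not a Permitted Worker.
Under article 3: Class-K Employee (article 11)? yes; and not a Permitted Worker (article 9)? yes; and the worker is paid a fixed periodic wage? yes. So the worker is a Senior Staff Member.

Yes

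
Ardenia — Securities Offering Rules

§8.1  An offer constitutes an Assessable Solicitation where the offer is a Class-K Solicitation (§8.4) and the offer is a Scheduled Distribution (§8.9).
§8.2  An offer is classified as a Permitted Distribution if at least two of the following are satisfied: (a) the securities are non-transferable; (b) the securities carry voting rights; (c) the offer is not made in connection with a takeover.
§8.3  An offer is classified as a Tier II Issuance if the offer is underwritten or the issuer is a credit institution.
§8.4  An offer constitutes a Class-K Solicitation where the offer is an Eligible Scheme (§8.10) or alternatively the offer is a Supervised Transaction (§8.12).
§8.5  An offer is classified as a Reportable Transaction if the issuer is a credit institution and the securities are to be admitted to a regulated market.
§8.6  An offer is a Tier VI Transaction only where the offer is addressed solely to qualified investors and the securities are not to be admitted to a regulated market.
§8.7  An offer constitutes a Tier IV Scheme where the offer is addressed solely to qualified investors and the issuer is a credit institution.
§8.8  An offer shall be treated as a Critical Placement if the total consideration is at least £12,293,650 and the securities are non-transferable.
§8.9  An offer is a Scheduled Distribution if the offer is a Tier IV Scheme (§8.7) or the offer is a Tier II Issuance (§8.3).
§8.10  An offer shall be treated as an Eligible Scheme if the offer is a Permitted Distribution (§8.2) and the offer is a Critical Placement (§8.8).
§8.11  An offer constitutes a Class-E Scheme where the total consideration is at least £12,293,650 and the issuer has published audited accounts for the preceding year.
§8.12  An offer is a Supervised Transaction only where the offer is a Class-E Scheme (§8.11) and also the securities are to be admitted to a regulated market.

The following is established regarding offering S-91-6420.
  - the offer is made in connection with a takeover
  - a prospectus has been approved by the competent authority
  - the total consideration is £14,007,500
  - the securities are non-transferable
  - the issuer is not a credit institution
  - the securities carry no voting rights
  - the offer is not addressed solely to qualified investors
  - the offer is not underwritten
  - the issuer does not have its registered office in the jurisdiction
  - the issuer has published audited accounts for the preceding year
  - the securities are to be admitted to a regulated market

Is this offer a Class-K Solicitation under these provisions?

Yes

§8.2 — Permitted Distribution: the securities are non-transferable? yes; the securities carry voting rights? no; the offer is not made in connection with a takeover? no — 1 of 3 hold (need ≥2) → not satisfied.
§8.8 — Critical Placement: [total consideration: £14,007,500 ≥ £12,293,650? yes] AND [the securities are non-transferable? yes] → satisfied.
§8.10 — Eligible Scheme: [Permitted Distribution (§8.2)? no] AND [Critical Placement (§8.8)? yes] → not satisfied.
§8.11 — Class-E Scheme: [total consideration: £14,007,500 ≥ £12,293,650? yes] AND [the issuer has published audited accounts for the preceding year? yes] → satisfied.
§8.12 — Supervised Transaction: [Class-E Scheme (§8.11)? yes] AND [the securities are to be admitted to a regulated market? yes] → satisfied.
§8.4 — Class-K Solicitation: [Eligible Scheme (§8.10)? no] OR [Supervised Transaction (§8.12)? yes] → satisfied.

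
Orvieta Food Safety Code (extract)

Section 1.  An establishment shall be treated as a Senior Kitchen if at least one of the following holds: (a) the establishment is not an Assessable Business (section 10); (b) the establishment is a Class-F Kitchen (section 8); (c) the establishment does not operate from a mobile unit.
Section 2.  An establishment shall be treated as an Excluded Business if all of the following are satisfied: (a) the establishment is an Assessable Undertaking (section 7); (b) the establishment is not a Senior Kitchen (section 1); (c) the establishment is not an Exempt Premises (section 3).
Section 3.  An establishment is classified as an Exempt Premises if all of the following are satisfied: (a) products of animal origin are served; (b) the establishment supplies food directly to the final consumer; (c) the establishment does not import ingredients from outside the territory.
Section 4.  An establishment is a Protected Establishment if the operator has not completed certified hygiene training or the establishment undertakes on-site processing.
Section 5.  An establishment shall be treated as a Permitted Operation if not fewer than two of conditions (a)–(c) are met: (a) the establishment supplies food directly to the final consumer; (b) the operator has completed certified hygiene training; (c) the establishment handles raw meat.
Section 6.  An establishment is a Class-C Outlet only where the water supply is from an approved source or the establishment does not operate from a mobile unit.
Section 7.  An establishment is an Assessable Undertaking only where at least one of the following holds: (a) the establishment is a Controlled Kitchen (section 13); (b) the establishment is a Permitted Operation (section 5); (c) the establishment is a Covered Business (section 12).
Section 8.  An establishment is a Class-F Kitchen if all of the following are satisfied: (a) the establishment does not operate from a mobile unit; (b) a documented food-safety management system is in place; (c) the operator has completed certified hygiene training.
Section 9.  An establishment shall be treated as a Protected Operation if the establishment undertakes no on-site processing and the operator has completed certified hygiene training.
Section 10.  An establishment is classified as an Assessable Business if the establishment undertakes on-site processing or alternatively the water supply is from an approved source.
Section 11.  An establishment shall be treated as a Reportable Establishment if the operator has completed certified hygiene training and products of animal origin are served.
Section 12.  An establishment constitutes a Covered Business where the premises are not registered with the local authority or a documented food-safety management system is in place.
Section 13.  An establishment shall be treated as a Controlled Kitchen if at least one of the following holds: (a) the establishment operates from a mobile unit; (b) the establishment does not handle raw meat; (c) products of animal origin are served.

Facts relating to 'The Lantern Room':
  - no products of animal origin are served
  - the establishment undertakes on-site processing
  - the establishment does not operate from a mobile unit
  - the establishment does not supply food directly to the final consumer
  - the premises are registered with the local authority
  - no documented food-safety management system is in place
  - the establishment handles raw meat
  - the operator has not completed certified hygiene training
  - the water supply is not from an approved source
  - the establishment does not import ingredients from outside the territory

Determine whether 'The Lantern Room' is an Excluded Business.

Under section 13: the establishment operates from a mobile unit? no; or the establishment does not handle raw meat? no; or products of animal origin are served? no. So the establishment is not a Controlled Kitchen.
Under section 5: the establishment supplies food directly to the final consumer? no; the operator has completed certified hygiene training? no; the establishment handles raw meat? yes — 1 of 3 hold (need ≥2) → not satisfied.
Under section 12: the premises are not registered with the local authority? no; or a documented food-safety management system is in place? no. So the establishment is not a Covered Business.
Under section 7: Controlled Kitchen (section 13)? no; or Permitted Operation (section 5)? no; or Covered Business (section 12)? no. So the establishment is not an Assessable Undertaking.
Under section 10: the establishment undertakes on-site processing? yes; or the water supply is from an approved source? no. So the establishment is an Assessable Business.
Under section 8: the establishment does not operate from a mobile unit? yes; and a documented food-safety management system is in place? no; and the operator has completed certified hygiene training? no. So the establishment is not a Class-F Kitchen.
Under section 1: not an Assessable Business (section 10)? no; or Class-F Kitchen (section 8)? no; or the establishment does not operate from a mobile unit? yes. So the establishment is a Senior Kitchen.
Under section 3: products of animal origin are served? no; and the establishment supplies food directly to the final consumer? no; and the establishment does not import ingredients from outside the territory? yes. So the establishment is not an Exempt Premises.
Under section 2: Assessable Undertaking (section 7)? no; and not a Senior Kitchen (section 1)? no; and not an Exempt Premises (section 3)? yes. So the establishment is not an Excluded Business.

No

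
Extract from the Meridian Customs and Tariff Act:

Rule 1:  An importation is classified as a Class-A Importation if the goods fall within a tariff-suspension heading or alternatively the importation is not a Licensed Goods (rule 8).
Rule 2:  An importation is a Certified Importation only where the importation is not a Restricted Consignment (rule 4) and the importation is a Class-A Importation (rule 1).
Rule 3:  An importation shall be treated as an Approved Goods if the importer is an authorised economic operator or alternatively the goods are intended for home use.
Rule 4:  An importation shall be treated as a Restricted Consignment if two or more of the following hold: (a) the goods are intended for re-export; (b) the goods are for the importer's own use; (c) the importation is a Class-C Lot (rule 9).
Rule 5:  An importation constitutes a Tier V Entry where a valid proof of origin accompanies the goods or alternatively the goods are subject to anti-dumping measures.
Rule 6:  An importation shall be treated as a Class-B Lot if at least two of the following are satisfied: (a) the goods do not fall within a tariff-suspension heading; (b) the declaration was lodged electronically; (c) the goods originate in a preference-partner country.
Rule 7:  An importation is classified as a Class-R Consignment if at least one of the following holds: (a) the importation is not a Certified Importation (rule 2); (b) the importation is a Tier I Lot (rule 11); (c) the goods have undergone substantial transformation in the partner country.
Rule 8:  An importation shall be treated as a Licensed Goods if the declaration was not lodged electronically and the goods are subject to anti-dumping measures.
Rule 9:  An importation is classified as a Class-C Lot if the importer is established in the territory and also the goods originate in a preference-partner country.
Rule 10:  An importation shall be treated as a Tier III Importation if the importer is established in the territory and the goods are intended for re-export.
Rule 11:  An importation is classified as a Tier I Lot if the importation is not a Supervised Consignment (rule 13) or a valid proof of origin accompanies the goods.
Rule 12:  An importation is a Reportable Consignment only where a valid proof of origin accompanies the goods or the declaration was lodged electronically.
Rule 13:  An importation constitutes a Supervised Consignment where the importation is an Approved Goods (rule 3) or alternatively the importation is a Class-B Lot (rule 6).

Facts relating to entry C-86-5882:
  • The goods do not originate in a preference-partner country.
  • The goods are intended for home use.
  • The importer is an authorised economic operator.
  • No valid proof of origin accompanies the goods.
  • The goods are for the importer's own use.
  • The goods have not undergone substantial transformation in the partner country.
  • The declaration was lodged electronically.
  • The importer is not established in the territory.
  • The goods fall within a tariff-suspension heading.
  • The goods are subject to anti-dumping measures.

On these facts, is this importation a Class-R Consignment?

rule 9 — Class-C Lot: [the importer is established in the territory? no] AND [the goods originate in a preference-partner country? no] → not satisfied.
rule 4 — Restricted Consignment: the goods are intended for re-export? no; the goods are for the importer's own use? yes; Class-C Lot (rule 9)? no — 1 of 3 hold (need ≥2) → not satisfied.
rule 8 — Licensed Goods: [the declaration was not lodged electronically? no] AND [the goods are subject to anti-dumping measures? yes] → not satisfied.
rule 1 — Class-A Importation: [the goods fall within a tariff-suspension heading? yes] OR [not a Licensed Goods (rule 8)? yes] → satisfied.
rule 2 — Certified Importation: [not a Restricted Consignment (rule 4)? yes] AND [Class-A Importation (rule 1)? yes] → satisfied.
rule 3 — Approved Goods: [the importer is an authorised economic operator? yes] OR [the goods are intended for home use? yes] → satisfied.
rule 6 — Class-B Lot: the goods do not fall within a tariff-suspension heading? no; the declaration was lodged electronically? yes; the goods originate in a preference-partner country? no — 1 of 3 hold (need ≥2) → not satisfied.
rule 13 — Supervised Consignment: [Approved Goods (rule 3)? yes] OR [Class-B Lot (rule 6)? no] → satisfied.
rule 11 — Tier I Lot: [not a Supervised Consignment (rule 13)? no] OR [a valid proof of origin accompanies the goods? no] → not satisfied.
rule 7 — Class-R Consignment: [not a Certified Importation (rule 2)? no] OR [Tier I Lot (rule 11)? no] OR [the goods have undergone substantial transformation in the partner country? no] → not satisfied.

No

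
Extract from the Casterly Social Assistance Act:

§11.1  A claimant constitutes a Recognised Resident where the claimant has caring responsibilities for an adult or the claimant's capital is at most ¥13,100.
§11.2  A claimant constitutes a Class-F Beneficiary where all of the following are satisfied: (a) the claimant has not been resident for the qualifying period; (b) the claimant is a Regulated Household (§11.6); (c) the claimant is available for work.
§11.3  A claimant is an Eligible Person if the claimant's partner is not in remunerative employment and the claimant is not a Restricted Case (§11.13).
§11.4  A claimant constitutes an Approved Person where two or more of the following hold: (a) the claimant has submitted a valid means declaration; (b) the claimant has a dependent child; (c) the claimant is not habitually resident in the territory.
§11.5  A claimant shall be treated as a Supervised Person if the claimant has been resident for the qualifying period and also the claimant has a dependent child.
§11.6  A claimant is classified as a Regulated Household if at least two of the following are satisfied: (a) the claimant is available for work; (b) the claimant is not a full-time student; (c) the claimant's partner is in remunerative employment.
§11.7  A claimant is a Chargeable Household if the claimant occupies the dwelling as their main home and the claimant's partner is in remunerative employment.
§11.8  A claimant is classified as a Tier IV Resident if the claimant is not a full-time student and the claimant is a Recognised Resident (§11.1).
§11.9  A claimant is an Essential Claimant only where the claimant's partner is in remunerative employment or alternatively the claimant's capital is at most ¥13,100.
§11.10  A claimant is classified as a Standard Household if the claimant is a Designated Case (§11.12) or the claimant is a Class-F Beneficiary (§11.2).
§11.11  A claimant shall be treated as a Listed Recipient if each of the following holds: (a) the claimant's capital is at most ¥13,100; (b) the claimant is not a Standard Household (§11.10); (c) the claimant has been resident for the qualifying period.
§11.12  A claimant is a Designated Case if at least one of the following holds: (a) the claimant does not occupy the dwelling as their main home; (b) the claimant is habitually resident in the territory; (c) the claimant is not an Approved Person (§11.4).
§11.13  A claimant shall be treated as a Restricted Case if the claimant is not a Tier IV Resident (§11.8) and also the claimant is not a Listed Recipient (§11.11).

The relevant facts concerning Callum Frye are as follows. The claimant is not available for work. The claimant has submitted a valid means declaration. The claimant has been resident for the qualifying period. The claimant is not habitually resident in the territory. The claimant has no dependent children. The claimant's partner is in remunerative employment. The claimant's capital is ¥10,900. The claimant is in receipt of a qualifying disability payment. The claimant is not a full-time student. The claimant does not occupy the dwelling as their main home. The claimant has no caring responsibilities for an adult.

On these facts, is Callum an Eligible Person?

§11.1 — Recognised Resident: [the claimant has caring responsibilities for an adult? no] OR [claimant's capital: ¥10,900 ≤ ¥13,100? yes] → satisfied.
§11.8 — Tier IV Resident: [the claimant is not a full-time student? yes] AND [Recognised Resident (§11.1)? yes] → satisfied.
§11.4 — Approved Person: the claimant has submitted a valid means declaration? yes; the claimant has a dependent child? no; the claimant is not habitually resident in the territory? yes — 2 of 3 hold (need ≥2) → satisfied.
§11.12 — Designated Case: [the claimant does not occupy the dwelling as their main home? yes] OR [the claimant is habitually resident in the territory? no] OR [not an Approved Person (§11.4)? no] → satisfied.
§11.6 — Regulated Household: the claimant is available for work? no; the claimant is not a full-time student? yes; the claimant's partner is in remunerative employment? yes — 2 of 3 hold (need ≥2) → satisfied.
§11.2 — Class-F Beneficiary: [the claimant has not been resident for the qualifying period? no] AND [Regulated Household (§11.6)? yes] AND [the claimant is available for work? no] → not satisfied.
§11.10 — Standard Household: [Designated Case (§11.12)? yes] OR [Class-F Beneficiary (§11.2)? no] → satisfied.
§11.11 — Listed Recipient: [claimant's capital: ¥10,900 ≤ ¥13,100? yes] AND [not a Standard Household (§11.10)? no] AND [the claimant has been resident for the qualifying period? yes] → not satisfied.
§11.13 — Restricted Case: [not a Tier IV Resident (§11.8)? no] AND [not a Listed Recipient (§11.11)? yes] → not satisfied.
§11.3 — Eligible Person: [the claimant's partner is not in remunerative employment? no] AND [not a Restricted Case (§11.13)? yes] → not satisfied.

No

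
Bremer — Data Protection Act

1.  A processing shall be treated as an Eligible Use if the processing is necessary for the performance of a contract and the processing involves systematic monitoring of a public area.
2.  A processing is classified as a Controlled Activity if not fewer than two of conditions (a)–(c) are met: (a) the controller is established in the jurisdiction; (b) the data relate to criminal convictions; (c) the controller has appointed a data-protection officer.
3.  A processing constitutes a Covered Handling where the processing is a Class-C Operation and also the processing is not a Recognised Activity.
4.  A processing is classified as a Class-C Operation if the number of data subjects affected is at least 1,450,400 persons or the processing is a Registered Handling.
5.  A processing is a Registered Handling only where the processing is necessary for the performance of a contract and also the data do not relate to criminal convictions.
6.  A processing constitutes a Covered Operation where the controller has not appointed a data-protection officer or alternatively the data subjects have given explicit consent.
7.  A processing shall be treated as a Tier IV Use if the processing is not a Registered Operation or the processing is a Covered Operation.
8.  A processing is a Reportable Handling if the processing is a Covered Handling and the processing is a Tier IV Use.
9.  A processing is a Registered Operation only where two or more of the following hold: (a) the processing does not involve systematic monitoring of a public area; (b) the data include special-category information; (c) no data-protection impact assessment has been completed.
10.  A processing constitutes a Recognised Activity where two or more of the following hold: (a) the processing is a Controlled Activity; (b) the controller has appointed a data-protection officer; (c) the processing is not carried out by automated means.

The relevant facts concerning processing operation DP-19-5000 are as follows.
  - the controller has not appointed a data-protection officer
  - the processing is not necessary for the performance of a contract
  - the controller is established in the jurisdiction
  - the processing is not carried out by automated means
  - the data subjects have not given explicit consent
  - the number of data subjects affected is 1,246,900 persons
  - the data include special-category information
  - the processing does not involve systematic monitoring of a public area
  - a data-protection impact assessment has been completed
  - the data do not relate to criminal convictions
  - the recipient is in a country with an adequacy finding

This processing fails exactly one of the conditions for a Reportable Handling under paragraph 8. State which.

Under paragraph 5: the processing is necessary for the performance of a contract? no; and the data do not relate to criminal convictions? yes. So the processing is not a Registered Handling.
Under paragraph 4: number of data subjects affected: 1,246,900 persons ≥ 1,450,400 persons? no; or Registered Handling (paragraph 5)? no. So the processing is not a Class-C Operation.
Under paragraph 2: the controller is established in the jurisdiction? yes; the data relate to criminal convictions? no; the controller has appointed a data-protection officer? no — 1 of 3 hold (need ≥2) → not satisfied.
Under paragraph 10: Controlled Activity (paragraph 2)? no; the controller has appointed a data-protection officer? no; the processing is not carried out by automated means? yes — 1 of 3 hold (need ≥2) → not satisfied.
Under paragraph 3: Class-C Operation (paragraph 4)? no; and not a Recognised Activity (paragraph 10)? yes. So the processing is not a Covered Handling.
Under paragraph 9: the processing does not involve systematic monitoring of a public area? yes; the data include special-category information? yes; no data-protection impact assessment has been completed? no — 2 of 3 hold (need ≥2) → satisfied.
Under paragraph 6: the controller has not appointed a data-protection officer? yes; or the data subjects have given explicit consent? no. So the processing is a Covered Operation.
Under paragraph 7: not a Registered Operation (paragraph 9)? no; or Covered Operation (paragraph 6)? yes. So the processing is a Tier IV Use.
Under paragraph 8: Covered Handling (paragraph 3)? no; and Tier IV Use (paragraph 7)? yes. So the processing is not a Reportable Handling.

Covered Handling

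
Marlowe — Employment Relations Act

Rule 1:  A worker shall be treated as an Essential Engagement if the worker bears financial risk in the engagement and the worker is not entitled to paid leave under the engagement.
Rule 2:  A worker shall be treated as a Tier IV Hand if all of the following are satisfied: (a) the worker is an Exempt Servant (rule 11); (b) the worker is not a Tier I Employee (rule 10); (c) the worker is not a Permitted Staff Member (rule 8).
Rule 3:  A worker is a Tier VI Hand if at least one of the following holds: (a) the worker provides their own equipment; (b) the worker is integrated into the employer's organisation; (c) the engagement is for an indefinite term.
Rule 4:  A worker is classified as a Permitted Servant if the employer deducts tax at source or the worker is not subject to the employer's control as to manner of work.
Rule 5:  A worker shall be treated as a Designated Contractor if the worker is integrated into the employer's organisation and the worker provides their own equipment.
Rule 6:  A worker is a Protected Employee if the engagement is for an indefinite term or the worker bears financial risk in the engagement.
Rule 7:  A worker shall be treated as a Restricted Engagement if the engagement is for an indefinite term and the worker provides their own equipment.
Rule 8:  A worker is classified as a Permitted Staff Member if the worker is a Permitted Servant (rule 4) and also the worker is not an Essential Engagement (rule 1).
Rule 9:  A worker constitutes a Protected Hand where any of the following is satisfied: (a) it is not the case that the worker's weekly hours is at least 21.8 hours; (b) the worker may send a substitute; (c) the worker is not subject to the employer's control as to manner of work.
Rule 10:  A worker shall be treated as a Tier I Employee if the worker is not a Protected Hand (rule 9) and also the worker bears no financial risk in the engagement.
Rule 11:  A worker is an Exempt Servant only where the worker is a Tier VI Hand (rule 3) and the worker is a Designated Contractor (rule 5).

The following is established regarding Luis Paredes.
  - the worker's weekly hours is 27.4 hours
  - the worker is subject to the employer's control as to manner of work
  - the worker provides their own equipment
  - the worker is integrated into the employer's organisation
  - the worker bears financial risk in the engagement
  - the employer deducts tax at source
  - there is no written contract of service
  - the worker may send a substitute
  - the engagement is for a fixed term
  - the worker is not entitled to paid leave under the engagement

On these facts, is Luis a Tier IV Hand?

Under rule 3: the worker provides their own equipment? yes; or the worker is integrated into the employer's organisation? yes; or the engagement is for an indefinite term? no. So the worker is a Tier VI Hand.
Under rule 5: the worker is integrated into the employer's organisation? yes; and the worker provides their own equipment? yes. So the worker is a Designated Contractor.
Under rule 11: Tier VI Hand (rule 3)? yes; and Designated Contractor (rule 5)? yes. So the worker is an Exempt Servant.
Under rule 9: worker's weekly hours: 27.4 hours ≥ 21.8 hours? yes, so negated condition no; or the worker may send a substitute? yes; or the worker is not subject to the employer's control as to manner of work? no. So the worker is a Protected Hand.
Under rule 10: not a Protected Hand (rule 9)? no; and the worker bears no financial risk in the engagement? no. So the worker is not a Tier I Employee.
Under rule 4: the employer deducts tax at source? yes; or the worker is not subject to the employer's control as to manner of work? no. So the worker is a Permitted Servant.
Under rule 1: the worker bears financial risk in the engagement? yes; and the worker is not entitled to paid leave under the engagement? yes. So the worker is an Essential Engagement.
Under rule 8: Permitted Servant (rule 4)? yes; and not an Essential Engagement (rule 1)? no. So the worker is not a Permitted Staff Member.
Under rule 2: Exempt Servant (rule 11)? yes; and not a Tier I Employee (rule 10)? yes; and not a Permitted Staff Member (rule 8)? yes. So the worker is a Tier IV Hand.

Yes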